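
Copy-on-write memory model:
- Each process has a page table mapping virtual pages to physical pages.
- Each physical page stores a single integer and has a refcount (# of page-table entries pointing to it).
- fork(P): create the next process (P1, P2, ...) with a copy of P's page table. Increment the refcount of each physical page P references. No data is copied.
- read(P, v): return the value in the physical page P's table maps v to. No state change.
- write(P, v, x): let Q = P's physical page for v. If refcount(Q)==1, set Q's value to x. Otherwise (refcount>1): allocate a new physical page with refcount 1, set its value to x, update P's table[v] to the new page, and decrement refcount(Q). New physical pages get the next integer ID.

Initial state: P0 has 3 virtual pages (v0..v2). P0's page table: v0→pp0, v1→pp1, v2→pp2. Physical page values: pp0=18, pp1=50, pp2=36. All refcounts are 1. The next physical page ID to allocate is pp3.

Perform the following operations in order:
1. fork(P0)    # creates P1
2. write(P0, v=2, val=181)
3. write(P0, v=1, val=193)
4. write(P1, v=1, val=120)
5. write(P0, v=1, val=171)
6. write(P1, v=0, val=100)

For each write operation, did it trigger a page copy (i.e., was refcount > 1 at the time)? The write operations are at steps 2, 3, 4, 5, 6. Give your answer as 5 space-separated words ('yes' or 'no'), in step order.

Op 1: fork(P0) -> P1. 3 ppages; refcounts: pp0:2 pp1:2 pp2:2
Op 2: write(P0, v2, 181). refcount(pp2)=2>1 -> COPY to pp3. 4 ppages; refcounts: pp0:2 pp1:2 pp2:1 pp3:1
Op 3: write(P0, v1, 193). refcount(pp1)=2>1 -> COPY to pp4. 5 ppages; refcounts: pp0:2 pp1:1 pp2:1 pp3:1 pp4:1
Op 4: write(P1, v1, 120). refcount(pp1)=1 -> write in place. 5 ppages; refcounts: pp0:2 pp1:1 pp2:1 pp3:1 pp4:1
Op 5: write(P0, v1, 171). refcount(pp4)=1 -> write in place. 5 ppages; refcounts: pp0:2 pp1:1 pp2:1 pp3:1 pp4:1
Op 6: write(P1, v0, 100). refcount(pp0)=2>1 -> COPY to pp5. 6 ppages; refcounts: pp0:1 pp1:1 pp2:1 pp3:1 pp4:1 pp5:1

yes yes no no yes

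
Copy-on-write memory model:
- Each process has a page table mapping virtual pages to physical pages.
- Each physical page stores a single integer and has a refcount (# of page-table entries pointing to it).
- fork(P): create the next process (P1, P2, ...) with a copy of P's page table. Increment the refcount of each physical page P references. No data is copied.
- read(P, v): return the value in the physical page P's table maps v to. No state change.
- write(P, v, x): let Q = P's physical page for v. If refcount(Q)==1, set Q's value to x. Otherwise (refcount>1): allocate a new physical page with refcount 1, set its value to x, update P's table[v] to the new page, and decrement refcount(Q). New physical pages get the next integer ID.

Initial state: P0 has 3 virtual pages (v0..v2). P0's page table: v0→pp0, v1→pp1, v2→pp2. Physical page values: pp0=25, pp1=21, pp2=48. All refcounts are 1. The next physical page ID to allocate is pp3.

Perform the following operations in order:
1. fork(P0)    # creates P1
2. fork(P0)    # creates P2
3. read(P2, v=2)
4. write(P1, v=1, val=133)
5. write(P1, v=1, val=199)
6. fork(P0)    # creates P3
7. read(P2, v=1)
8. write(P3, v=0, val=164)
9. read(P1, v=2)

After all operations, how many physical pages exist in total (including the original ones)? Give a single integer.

Answer: 5

Derivation:
Op 1: fork(P0) -> P1. 3 ppages; refcounts: pp0:2 pp1:2 pp2:2
Op 2: fork(P0) -> P2. 3 ppages; refcounts: pp0:3 pp1:3 pp2:3
Op 3: read(P2, v2) -> 48. No state change.
Op 4: write(P1, v1, 133). refcount(pp1)=3>1 -> COPY to pp3. 4 ppages; refcounts: pp0:3 pp1:2 pp2:3 pp3:1
Op 5: write(P1, v1, 199). refcount(pp3)=1 -> write in place. 4 ppages; refcounts: pp0:3 pp1:2 pp2:3 pp3:1
Op 6: fork(P0) -> P3. 4 ppages; refcounts: pp0:4 pp1:3 pp2:4 pp3:1
Op 7: read(P2, v1) -> 21. No state change.
Op 8: write(P3, v0, 164). refcount(pp0)=4>1 -> COPY to pp4. 5 ppages; refcounts: pp0:3 pp1:3 pp2:4 pp3:1 pp4:1
Op 9: read(P1, v2) -> 48. No state change.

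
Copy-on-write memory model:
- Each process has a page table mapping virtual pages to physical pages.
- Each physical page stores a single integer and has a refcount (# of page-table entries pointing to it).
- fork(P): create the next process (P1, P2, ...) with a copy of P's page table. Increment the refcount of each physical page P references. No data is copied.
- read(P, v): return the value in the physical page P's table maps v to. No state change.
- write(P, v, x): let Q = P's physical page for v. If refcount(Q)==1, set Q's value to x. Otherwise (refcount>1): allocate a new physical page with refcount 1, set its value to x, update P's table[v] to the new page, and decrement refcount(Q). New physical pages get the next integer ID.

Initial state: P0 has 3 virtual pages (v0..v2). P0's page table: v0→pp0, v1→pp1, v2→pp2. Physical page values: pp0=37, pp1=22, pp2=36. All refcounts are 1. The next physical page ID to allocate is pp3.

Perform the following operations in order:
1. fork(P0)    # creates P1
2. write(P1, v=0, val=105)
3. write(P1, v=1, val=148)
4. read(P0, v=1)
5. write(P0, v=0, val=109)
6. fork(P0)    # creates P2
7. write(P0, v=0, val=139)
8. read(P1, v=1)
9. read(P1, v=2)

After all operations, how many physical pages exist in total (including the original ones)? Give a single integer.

Op 1: fork(P0) -> P1. 3 ppages; refcounts: pp0:2 pp1:2 pp2:2
Op 2: write(P1, v0, 105). refcount(pp0)=2>1 -> COPY to pp3. 4 ppages; refcounts: pp0:1 pp1:2 pp2:2 pp3:1
Op 3: write(P1, v1, 148). refcount(pp1)=2>1 -> COPY to pp4. 5 ppages; refcounts: pp0:1 pp1:1 pp2:2 pp3:1 pp4:1
Op 4: read(P0, v1) -> 22. No state change.
Op 5: write(P0, v0, 109). refcount(pp0)=1 -> write in place. 5 ppages; refcounts: pp0:1 pp1:1 pp2:2 pp3:1 pp4:1
Op 6: fork(P0) -> P2. 5 ppages; refcounts: pp0:2 pp1:2 pp2:3 pp3:1 pp4:1
Op 7: write(P0, v0, 139). refcount(pp0)=2>1 -> COPY to pp5. 6 ppages; refcounts: pp0:1 pp1:2 pp2:3 pp3:1 pp4:1 pp5:1
Op 8: read(P1, v1) -> 148. No state change.
Op 9: read(P1, v2) -> 36. No state change.

Answer: 6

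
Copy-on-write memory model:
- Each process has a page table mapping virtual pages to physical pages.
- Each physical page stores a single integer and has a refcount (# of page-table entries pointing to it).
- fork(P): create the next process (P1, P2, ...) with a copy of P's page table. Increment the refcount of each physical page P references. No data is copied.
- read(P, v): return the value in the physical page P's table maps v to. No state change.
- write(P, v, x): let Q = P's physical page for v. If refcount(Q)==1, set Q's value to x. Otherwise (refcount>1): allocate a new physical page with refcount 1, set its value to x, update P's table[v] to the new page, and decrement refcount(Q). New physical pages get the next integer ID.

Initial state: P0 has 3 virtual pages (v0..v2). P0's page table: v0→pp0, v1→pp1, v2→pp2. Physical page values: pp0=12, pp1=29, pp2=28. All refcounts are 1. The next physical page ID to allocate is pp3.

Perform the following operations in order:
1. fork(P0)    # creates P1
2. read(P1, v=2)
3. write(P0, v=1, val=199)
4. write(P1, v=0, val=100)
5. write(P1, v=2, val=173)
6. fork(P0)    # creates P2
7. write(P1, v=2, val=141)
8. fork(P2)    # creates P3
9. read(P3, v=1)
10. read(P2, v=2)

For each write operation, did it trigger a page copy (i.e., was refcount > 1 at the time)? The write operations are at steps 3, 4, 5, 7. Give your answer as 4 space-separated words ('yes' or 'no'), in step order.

Op 1: fork(P0) -> P1. 3 ppages; refcounts: pp0:2 pp1:2 pp2:2
Op 2: read(P1, v2) -> 28. No state change.
Op 3: write(P0, v1, 199). refcount(pp1)=2>1 -> COPY to pp3. 4 ppages; refcounts: pp0:2 pp1:1 pp2:2 pp3:1
Op 4: write(P1, v0, 100). refcount(pp0)=2>1 -> COPY to pp4. 5 ppages; refcounts: pp0:1 pp1:1 pp2:2 pp3:1 pp4:1
Op 5: write(P1, v2, 173). refcount(pp2)=2>1 -> COPY to pp5. 6 ppages; refcounts: pp0:1 pp1:1 pp2:1 pp3:1 pp4:1 pp5:1
Op 6: fork(P0) -> P2. 6 ppages; refcounts: pp0:2 pp1:1 pp2:2 pp3:2 pp4:1 pp5:1
Op 7: write(P1, v2, 141). refcount(pp5)=1 -> write in place. 6 ppages; refcounts: pp0:2 pp1:1 pp2:2 pp3:2 pp4:1 pp5:1
Op 8: fork(P2) -> P3. 6 ppages; refcounts: pp0:3 pp1:1 pp2:3 pp3:3 pp4:1 pp5:1
Op 9: read(P3, v1) -> 199. No state change.
Op 10: read(P2, v2) -> 28. No state change.

yes yes yes no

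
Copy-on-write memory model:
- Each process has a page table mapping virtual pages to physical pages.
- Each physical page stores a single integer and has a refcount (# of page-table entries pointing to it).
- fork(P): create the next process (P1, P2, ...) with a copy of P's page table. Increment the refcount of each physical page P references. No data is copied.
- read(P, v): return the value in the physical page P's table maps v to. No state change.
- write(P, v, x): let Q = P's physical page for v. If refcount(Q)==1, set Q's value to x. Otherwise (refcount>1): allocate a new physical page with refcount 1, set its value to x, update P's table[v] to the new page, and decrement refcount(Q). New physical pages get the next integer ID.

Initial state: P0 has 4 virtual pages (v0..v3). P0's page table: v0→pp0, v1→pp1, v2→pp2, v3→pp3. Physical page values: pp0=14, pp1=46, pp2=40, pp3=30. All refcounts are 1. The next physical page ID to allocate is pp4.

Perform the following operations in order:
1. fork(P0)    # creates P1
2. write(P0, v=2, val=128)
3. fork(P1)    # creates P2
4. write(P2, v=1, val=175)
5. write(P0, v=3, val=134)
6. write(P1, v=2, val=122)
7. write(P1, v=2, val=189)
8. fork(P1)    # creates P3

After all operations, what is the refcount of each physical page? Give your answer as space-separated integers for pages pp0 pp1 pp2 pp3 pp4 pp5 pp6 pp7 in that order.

Op 1: fork(P0) -> P1. 4 ppages; refcounts: pp0:2 pp1:2 pp2:2 pp3:2
Op 2: write(P0, v2, 128). refcount(pp2)=2>1 -> COPY to pp4. 5 ppages; refcounts: pp0:2 pp1:2 pp2:1 pp3:2 pp4:1
Op 3: fork(P1) -> P2. 5 ppages; refcounts: pp0:3 pp1:3 pp2:2 pp3:3 pp4:1
Op 4: write(P2, v1, 175). refcount(pp1)=3>1 -> COPY to pp5. 6 ppages; refcounts: pp0:3 pp1:2 pp2:2 pp3:3 pp4:1 pp5:1
Op 5: write(P0, v3, 134). refcount(pp3)=3>1 -> COPY to pp6. 7 ppages; refcounts: pp0:3 pp1:2 pp2:2 pp3:2 pp4:1 pp5:1 pp6:1
Op 6: write(P1, v2, 122). refcount(pp2)=2>1 -> COPY to pp7. 8 ppages; refcounts: pp0:3 pp1:2 pp2:1 pp3:2 pp4:1 pp5:1 pp6:1 pp7:1
Op 7: write(P1, v2, 189). refcount(pp7)=1 -> write in place. 8 ppages; refcounts: pp0:3 pp1:2 pp2:1 pp3:2 pp4:1 pp5:1 pp6:1 pp7:1
Op 8: fork(P1) -> P3. 8 ppages; refcounts: pp0:4 pp1:3 pp2:1 pp3:3 pp4:1 pp5:1 pp6:1 pp7:2

Answer: 4 3 1 3 1 1 1 2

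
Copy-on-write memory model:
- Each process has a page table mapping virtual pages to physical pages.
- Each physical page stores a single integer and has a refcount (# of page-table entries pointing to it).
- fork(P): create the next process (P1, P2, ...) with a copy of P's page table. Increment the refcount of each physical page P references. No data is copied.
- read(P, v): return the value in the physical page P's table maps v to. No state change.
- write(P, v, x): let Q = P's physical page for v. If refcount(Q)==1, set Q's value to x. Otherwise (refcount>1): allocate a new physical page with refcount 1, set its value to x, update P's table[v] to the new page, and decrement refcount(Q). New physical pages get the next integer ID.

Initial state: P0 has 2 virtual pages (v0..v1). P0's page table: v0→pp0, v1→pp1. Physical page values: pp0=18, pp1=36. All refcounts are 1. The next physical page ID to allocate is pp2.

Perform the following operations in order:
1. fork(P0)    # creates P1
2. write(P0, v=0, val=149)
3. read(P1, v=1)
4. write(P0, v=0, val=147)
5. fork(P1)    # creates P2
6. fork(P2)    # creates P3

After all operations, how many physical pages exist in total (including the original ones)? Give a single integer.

Answer: 3

Derivation:
Op 1: fork(P0) -> P1. 2 ppages; refcounts: pp0:2 pp1:2
Op 2: write(P0, v0, 149). refcount(pp0)=2>1 -> COPY to pp2. 3 ppages; refcounts: pp0:1 pp1:2 pp2:1
Op 3: read(P1, v1) -> 36. No state change.
Op 4: write(P0, v0, 147). refcount(pp2)=1 -> write in place. 3 ppages; refcounts: pp0:1 pp1:2 pp2:1
Op 5: fork(P1) -> P2. 3 ppages; refcounts: pp0:2 pp1:3 pp2:1
Op 6: fork(P2) -> P3. 3 ppages; refcounts: pp0:3 pp1:4 pp2:1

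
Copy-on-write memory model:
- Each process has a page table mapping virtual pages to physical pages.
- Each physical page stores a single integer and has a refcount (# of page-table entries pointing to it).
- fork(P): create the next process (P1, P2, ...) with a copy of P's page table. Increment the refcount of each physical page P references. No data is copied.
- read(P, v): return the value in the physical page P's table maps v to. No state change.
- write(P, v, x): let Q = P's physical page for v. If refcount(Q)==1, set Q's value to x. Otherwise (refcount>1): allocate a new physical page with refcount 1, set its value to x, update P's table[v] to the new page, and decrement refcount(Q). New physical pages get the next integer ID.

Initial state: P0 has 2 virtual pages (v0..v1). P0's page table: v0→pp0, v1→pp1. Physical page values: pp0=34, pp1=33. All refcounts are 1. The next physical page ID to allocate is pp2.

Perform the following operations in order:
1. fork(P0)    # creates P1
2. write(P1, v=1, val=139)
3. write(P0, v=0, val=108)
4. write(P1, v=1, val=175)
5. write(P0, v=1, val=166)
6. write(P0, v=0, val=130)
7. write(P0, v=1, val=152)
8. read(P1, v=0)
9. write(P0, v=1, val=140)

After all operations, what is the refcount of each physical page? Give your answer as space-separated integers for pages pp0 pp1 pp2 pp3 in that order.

Answer: 1 1 1 1

Derivation:
Op 1: fork(P0) -> P1. 2 ppages; refcounts: pp0:2 pp1:2
Op 2: write(P1, v1, 139). refcount(pp1)=2>1 -> COPY to pp2. 3 ppages; refcounts: pp0:2 pp1:1 pp2:1
Op 3: write(P0, v0, 108). refcount(pp0)=2>1 -> COPY to pp3. 4 ppages; refcounts: pp0:1 pp1:1 pp2:1 pp3:1
Op 4: write(P1, v1, 175). refcount(pp2)=1 -> write in place. 4 ppages; refcounts: pp0:1 pp1:1 pp2:1 pp3:1
Op 5: write(P0, v1, 166). refcount(pp1)=1 -> write in place. 4 ppages; refcounts: pp0:1 pp1:1 pp2:1 pp3:1
Op 6: write(P0, v0, 130). refcount(pp3)=1 -> write in place. 4 ppages; refcounts: pp0:1 pp1:1 pp2:1 pp3:1
Op 7: write(P0, v1, 152). refcount(pp1)=1 -> write in place. 4 ppages; refcounts: pp0:1 pp1:1 pp2:1 pp3:1
Op 8: read(P1, v0) -> 34. No state change.
Op 9: write(P0, v1, 140). refcount(pp1)=1 -> write in place. 4 ppages; refcounts: pp0:1 pp1:1 pp2:1 pp3:1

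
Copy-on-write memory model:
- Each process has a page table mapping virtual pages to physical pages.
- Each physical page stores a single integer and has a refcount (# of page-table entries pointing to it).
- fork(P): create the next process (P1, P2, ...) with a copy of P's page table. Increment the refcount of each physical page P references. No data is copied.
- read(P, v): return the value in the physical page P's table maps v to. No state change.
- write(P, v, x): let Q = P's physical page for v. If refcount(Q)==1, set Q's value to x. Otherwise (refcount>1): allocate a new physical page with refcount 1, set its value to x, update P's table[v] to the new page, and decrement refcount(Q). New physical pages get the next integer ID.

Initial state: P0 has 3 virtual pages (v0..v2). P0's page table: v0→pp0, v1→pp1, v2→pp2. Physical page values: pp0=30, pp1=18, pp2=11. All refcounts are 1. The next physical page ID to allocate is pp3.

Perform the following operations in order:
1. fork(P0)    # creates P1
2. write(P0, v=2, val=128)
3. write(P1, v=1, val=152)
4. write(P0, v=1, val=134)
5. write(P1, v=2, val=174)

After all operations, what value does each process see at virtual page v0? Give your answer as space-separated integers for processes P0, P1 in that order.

Op 1: fork(P0) -> P1. 3 ppages; refcounts: pp0:2 pp1:2 pp2:2
Op 2: write(P0, v2, 128). refcount(pp2)=2>1 -> COPY to pp3. 4 ppages; refcounts: pp0:2 pp1:2 pp2:1 pp3:1
Op 3: write(P1, v1, 152). refcount(pp1)=2>1 -> COPY to pp4. 5 ppages; refcounts: pp0:2 pp1:1 pp2:1 pp3:1 pp4:1
Op 4: write(P0, v1, 134). refcount(pp1)=1 -> write in place. 5 ppages; refcounts: pp0:2 pp1:1 pp2:1 pp3:1 pp4:1
Op 5: write(P1, v2, 174). refcount(pp2)=1 -> write in place. 5 ppages; refcounts: pp0:2 pp1:1 pp2:1 pp3:1 pp4:1
P0: v0 -> pp0 = 30
P1: v0 -> pp0 = 30

Answer: 30 30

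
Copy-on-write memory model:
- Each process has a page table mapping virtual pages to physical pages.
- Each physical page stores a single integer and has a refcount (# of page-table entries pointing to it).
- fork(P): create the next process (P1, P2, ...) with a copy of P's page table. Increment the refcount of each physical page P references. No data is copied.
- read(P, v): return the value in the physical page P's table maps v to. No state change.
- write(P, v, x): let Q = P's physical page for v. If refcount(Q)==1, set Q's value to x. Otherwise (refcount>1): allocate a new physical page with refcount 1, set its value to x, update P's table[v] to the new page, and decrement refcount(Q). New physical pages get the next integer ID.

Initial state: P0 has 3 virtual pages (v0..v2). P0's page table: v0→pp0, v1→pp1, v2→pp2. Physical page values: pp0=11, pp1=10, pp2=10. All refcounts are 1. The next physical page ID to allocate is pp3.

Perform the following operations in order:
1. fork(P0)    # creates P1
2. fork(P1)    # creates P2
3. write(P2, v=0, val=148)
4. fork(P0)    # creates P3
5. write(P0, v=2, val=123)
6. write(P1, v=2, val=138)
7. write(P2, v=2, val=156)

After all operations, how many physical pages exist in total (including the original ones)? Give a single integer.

Answer: 7

Derivation:
Op 1: fork(P0) -> P1. 3 ppages; refcounts: pp0:2 pp1:2 pp2:2
Op 2: fork(P1) -> P2. 3 ppages; refcounts: pp0:3 pp1:3 pp2:3
Op 3: write(P2, v0, 148). refcount(pp0)=3>1 -> COPY to pp3. 4 ppages; refcounts: pp0:2 pp1:3 pp2:3 pp3:1
Op 4: fork(P0) -> P3. 4 ppages; refcounts: pp0:3 pp1:4 pp2:4 pp3:1
Op 5: write(P0, v2, 123). refcount(pp2)=4>1 -> COPY to pp4. 5 ppages; refcounts: pp0:3 pp1:4 pp2:3 pp3:1 pp4:1
Op 6: write(P1, v2, 138). refcount(pp2)=3>1 -> COPY to pp5. 6 ppages; refcounts: pp0:3 pp1:4 pp2:2 pp3:1 pp4:1 pp5:1
Op 7: write(P2, v2, 156). refcount(pp2)=2>1 -> COPY to pp6. 7 ppages; refcounts: pp0:3 pp1:4 pp2:1 pp3:1 pp4:1 pp5:1 pp6:1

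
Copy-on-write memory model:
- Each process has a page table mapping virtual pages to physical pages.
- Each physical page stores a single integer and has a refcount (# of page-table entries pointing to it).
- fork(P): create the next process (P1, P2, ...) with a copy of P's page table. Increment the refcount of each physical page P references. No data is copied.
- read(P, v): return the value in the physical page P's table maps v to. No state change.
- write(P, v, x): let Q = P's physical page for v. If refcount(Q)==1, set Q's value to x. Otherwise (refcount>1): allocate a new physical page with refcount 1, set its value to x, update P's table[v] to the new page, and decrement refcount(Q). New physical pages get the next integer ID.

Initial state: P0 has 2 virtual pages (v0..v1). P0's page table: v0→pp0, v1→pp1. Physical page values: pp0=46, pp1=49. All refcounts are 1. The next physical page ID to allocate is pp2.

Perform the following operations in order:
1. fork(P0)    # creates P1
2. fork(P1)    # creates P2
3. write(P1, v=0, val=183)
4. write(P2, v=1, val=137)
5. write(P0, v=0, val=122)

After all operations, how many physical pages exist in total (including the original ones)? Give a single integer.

Answer: 5

Derivation:
Op 1: fork(P0) -> P1. 2 ppages; refcounts: pp0:2 pp1:2
Op 2: fork(P1) -> P2. 2 ppages; refcounts: pp0:3 pp1:3
Op 3: write(P1, v0, 183). refcount(pp0)=3>1 -> COPY to pp2. 3 ppages; refcounts: pp0:2 pp1:3 pp2:1
Op 4: write(P2, v1, 137). refcount(pp1)=3>1 -> COPY to pp3. 4 ppages; refcounts: pp0:2 pp1:2 pp2:1 pp3:1
Op 5: write(P0, v0, 122). refcount(pp0)=2>1 -> COPY to pp4. 5 ppages; refcounts: pp0:1 pp1:2 pp2:1 pp3:1 pp4:1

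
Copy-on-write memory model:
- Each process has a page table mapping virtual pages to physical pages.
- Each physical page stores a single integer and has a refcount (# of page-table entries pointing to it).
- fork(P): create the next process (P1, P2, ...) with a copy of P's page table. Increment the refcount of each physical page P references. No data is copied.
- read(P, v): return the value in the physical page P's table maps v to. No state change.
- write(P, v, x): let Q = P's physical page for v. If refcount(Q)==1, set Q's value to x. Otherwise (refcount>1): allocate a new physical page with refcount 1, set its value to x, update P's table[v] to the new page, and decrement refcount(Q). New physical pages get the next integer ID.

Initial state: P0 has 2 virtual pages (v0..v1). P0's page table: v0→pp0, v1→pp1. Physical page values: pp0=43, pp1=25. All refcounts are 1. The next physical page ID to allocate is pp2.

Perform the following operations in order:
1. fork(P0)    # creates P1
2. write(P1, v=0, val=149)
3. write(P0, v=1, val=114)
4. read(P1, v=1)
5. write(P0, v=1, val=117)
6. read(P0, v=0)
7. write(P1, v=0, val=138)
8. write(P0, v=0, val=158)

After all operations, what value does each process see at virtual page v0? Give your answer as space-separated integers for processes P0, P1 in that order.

Answer: 158 138

Derivation:
Op 1: fork(P0) -> P1. 2 ppages; refcounts: pp0:2 pp1:2
Op 2: write(P1, v0, 149). refcount(pp0)=2>1 -> COPY to pp2. 3 ppages; refcounts: pp0:1 pp1:2 pp2:1
Op 3: write(P0, v1, 114). refcount(pp1)=2>1 -> COPY to pp3. 4 ppages; refcounts: pp0:1 pp1:1 pp2:1 pp3:1
Op 4: read(P1, v1) -> 25. No state change.
Op 5: write(P0, v1, 117). refcount(pp3)=1 -> write in place. 4 ppages; refcounts: pp0:1 pp1:1 pp2:1 pp3:1
Op 6: read(P0, v0) -> 43. No state change.
Op 7: write(P1, v0, 138). refcount(pp2)=1 -> write in place. 4 ppages; refcounts: pp0:1 pp1:1 pp2:1 pp3:1
Op 8: write(P0, v0, 158). refcount(pp0)=1 -> write in place. 4 ppages; refcounts: pp0:1 pp1:1 pp2:1 pp3:1
P0: v0 -> pp0 = 158
P1: v0 -> pp2 = 138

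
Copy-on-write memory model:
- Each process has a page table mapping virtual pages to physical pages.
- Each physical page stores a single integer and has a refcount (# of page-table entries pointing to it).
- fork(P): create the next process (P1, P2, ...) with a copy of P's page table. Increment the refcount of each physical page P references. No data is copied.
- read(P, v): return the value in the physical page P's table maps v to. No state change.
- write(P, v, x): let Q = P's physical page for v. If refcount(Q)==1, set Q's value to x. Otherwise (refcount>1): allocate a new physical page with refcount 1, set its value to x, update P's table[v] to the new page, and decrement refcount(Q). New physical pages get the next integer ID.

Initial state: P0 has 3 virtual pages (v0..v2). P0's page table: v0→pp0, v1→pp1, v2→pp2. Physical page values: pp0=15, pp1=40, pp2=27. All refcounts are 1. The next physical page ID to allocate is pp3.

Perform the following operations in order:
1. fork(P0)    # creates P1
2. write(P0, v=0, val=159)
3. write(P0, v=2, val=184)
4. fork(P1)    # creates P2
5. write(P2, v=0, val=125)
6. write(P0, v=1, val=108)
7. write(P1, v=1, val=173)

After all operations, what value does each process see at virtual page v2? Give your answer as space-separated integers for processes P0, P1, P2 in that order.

Answer: 184 27 27

Derivation:
Op 1: fork(P0) -> P1. 3 ppages; refcounts: pp0:2 pp1:2 pp2:2
Op 2: write(P0, v0, 159). refcount(pp0)=2>1 -> COPY to pp3. 4 ppages; refcounts: pp0:1 pp1:2 pp2:2 pp3:1
Op 3: write(P0, v2, 184). refcount(pp2)=2>1 -> COPY to pp4. 5 ppages; refcounts: pp0:1 pp1:2 pp2:1 pp3:1 pp4:1
Op 4: fork(P1) -> P2. 5 ppages; refcounts: pp0:2 pp1:3 pp2:2 pp3:1 pp4:1
Op 5: write(P2, v0, 125). refcount(pp0)=2>1 -> COPY to pp5. 6 ppages; refcounts: pp0:1 pp1:3 pp2:2 pp3:1 pp4:1 pp5:1
Op 6: write(P0, v1, 108). refcount(pp1)=3>1 -> COPY to pp6. 7 ppages; refcounts: pp0:1 pp1:2 pp2:2 pp3:1 pp4:1 pp5:1 pp6:1
Op 7: write(P1, v1, 173). refcount(pp1)=2>1 -> COPY to pp7. 8 ppages; refcounts: pp0:1 pp1:1 pp2:2 pp3:1 pp4:1 pp5:1 pp6:1 pp7:1
P0: v2 -> pp4 = 184
P1: v2 -> pp2 = 27
P2: v2 -> pp2 = 27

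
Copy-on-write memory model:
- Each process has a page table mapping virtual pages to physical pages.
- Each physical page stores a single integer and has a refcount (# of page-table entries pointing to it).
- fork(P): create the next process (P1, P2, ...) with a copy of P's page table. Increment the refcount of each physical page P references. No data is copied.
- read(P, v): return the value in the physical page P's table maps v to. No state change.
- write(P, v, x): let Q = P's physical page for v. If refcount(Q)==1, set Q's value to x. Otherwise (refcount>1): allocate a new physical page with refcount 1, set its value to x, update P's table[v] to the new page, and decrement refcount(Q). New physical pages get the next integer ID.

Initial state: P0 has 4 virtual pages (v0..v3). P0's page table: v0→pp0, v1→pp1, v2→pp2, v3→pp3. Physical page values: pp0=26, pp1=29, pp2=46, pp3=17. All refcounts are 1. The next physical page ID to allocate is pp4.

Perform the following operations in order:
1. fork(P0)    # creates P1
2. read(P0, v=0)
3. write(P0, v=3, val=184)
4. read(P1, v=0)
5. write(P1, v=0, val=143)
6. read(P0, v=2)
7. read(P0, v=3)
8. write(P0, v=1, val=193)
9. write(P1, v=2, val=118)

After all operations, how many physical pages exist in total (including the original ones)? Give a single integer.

Answer: 8

Derivation:
Op 1: fork(P0) -> P1. 4 ppages; refcounts: pp0:2 pp1:2 pp2:2 pp3:2
Op 2: read(P0, v0) -> 26. No state change.
Op 3: write(P0, v3, 184). refcount(pp3)=2>1 -> COPY to pp4. 5 ppages; refcounts: pp0:2 pp1:2 pp2:2 pp3:1 pp4:1
Op 4: read(P1, v0) -> 26. No state change.
Op 5: write(P1, v0, 143). refcount(pp0)=2>1 -> COPY to pp5. 6 ppages; refcounts: pp0:1 pp1:2 pp2:2 pp3:1 pp4:1 pp5:1
Op 6: read(P0, v2) -> 46. No state change.
Op 7: read(P0, v3) -> 184. No state change.
Op 8: write(P0, v1, 193). refcount(pp1)=2>1 -> COPY to pp6. 7 ppages; refcounts: pp0:1 pp1:1 pp2:2 pp3:1 pp4:1 pp5:1 pp6:1
Op 9: write(P1, v2, 118). refcount(pp2)=2>1 -> COPY to pp7. 8 ppages; refcounts: pp0:1 pp1:1 pp2:1 pp3:1 pp4:1 pp5:1 pp6:1 pp7:1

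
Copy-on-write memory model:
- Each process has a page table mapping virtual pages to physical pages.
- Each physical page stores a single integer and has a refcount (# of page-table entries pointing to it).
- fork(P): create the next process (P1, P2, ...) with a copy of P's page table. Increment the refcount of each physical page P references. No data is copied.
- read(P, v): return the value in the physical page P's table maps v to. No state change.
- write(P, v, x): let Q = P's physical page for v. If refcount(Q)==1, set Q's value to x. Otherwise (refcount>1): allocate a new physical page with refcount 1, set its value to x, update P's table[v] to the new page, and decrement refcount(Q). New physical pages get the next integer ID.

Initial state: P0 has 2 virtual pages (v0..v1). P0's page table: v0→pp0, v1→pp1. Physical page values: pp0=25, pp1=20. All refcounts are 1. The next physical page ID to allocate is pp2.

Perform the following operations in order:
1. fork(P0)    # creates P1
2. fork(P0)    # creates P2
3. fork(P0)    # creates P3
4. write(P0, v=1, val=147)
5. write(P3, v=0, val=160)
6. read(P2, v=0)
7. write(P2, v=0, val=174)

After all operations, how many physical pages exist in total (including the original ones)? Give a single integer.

Answer: 5

Derivation:
Op 1: fork(P0) -> P1. 2 ppages; refcounts: pp0:2 pp1:2
Op 2: fork(P0) -> P2. 2 ppages; refcounts: pp0:3 pp1:3
Op 3: fork(P0) -> P3. 2 ppages; refcounts: pp0:4 pp1:4
Op 4: write(P0, v1, 147). refcount(pp1)=4>1 -> COPY to pp2. 3 ppages; refcounts: pp0:4 pp1:3 pp2:1
Op 5: write(P3, v0, 160). refcount(pp0)=4>1 -> COPY to pp3. 4 ppages; refcounts: pp0:3 pp1:3 pp2:1 pp3:1
Op 6: read(P2, v0) -> 25. No state change.
Op 7: write(P2, v0, 174). refcount(pp0)=3>1 -> COPY to pp4. 5 ppages; refcounts: pp0:2 pp1:3 pp2:1 pp3:1 pp4:1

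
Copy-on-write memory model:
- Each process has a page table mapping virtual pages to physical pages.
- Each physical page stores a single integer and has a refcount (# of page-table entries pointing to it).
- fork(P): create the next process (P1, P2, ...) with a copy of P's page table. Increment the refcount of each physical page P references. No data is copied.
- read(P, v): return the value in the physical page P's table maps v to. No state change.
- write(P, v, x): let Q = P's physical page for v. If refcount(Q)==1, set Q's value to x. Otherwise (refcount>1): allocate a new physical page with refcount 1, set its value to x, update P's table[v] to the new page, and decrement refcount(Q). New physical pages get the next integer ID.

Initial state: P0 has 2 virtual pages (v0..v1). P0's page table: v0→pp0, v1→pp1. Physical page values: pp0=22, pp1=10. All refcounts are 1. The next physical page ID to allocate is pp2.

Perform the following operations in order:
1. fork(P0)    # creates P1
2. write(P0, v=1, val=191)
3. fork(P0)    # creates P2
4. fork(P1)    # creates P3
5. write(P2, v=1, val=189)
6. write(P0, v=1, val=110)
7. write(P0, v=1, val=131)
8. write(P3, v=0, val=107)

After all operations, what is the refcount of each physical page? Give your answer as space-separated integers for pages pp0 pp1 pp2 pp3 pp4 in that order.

Op 1: fork(P0) -> P1. 2 ppages; refcounts: pp0:2 pp1:2
Op 2: write(P0, v1, 191). refcount(pp1)=2>1 -> COPY to pp2. 3 ppages; refcounts: pp0:2 pp1:1 pp2:1
Op 3: fork(P0) -> P2. 3 ppages; refcounts: pp0:3 pp1:1 pp2:2
Op 4: fork(P1) -> P3. 3 ppages; refcounts: pp0:4 pp1:2 pp2:2
Op 5: write(P2, v1, 189). refcount(pp2)=2>1 -> COPY to pp3. 4 ppages; refcounts: pp0:4 pp1:2 pp2:1 pp3:1
Op 6: write(P0, v1, 110). refcount(pp2)=1 -> write in place. 4 ppages; refcounts: pp0:4 pp1:2 pp2:1 pp3:1
Op 7: write(P0, v1, 131). refcount(pp2)=1 -> write in place. 4 ppages; refcounts: pp0:4 pp1:2 pp2:1 pp3:1
Op 8: write(P3, v0, 107). refcount(pp0)=4>1 -> COPY to pp4. 5 ppages; refcounts: pp0:3 pp1:2 pp2:1 pp3:1 pp4:1

Answer: 3 2 1 1 1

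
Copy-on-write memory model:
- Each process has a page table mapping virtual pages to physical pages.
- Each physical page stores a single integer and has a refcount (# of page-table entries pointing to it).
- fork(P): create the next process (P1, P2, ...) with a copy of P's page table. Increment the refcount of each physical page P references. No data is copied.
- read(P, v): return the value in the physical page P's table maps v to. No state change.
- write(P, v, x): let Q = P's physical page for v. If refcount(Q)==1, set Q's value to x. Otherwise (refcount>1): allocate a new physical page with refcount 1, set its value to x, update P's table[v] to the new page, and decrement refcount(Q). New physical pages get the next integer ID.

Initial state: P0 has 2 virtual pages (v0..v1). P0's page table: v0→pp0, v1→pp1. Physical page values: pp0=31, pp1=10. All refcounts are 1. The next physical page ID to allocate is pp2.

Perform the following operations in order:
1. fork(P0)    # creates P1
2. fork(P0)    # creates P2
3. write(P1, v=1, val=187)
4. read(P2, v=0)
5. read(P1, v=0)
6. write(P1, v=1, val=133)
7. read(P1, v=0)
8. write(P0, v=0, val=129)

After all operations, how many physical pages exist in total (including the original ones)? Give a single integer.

Op 1: fork(P0) -> P1. 2 ppages; refcounts: pp0:2 pp1:2
Op 2: fork(P0) -> P2. 2 ppages; refcounts: pp0:3 pp1:3
Op 3: write(P1, v1, 187). refcount(pp1)=3>1 -> COPY to pp2. 3 ppages; refcounts: pp0:3 pp1:2 pp2:1
Op 4: read(P2, v0) -> 31. No state change.
Op 5: read(P1, v0) -> 31. No state change.
Op 6: write(P1, v1, 133). refcount(pp2)=1 -> write in place. 3 ppages; refcounts: pp0:3 pp1:2 pp2:1
Op 7: read(P1, v0) -> 31. No state change.
Op 8: write(P0, v0, 129). refcount(pp0)=3>1 -> COPY to pp3. 4 ppages; refcounts: pp0:2 pp1:2 pp2:1 pp3:1

Answer: 4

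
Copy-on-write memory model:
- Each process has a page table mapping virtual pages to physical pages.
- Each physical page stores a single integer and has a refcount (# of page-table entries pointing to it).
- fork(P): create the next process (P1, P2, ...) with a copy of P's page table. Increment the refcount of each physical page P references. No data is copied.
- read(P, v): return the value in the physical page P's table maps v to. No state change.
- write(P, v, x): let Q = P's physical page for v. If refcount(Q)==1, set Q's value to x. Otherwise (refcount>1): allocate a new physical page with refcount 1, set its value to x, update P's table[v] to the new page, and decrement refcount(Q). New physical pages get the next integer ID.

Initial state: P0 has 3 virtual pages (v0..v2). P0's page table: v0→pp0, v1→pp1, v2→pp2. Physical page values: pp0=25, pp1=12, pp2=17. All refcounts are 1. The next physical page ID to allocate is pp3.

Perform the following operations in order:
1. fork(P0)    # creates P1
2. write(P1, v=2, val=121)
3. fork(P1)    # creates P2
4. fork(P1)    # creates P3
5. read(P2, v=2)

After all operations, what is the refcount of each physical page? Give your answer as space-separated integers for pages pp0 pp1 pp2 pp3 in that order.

Op 1: fork(P0) -> P1. 3 ppages; refcounts: pp0:2 pp1:2 pp2:2
Op 2: write(P1, v2, 121). refcount(pp2)=2>1 -> COPY to pp3. 4 ppages; refcounts: pp0:2 pp1:2 pp2:1 pp3:1
Op 3: fork(P1) -> P2. 4 ppages; refcounts: pp0:3 pp1:3 pp2:1 pp3:2
Op 4: fork(P1) -> P3. 4 ppages; refcounts: pp0:4 pp1:4 pp2:1 pp3:3
Op 5: read(P2, v2) -> 121. No state change.

Answer: 4 4 1 3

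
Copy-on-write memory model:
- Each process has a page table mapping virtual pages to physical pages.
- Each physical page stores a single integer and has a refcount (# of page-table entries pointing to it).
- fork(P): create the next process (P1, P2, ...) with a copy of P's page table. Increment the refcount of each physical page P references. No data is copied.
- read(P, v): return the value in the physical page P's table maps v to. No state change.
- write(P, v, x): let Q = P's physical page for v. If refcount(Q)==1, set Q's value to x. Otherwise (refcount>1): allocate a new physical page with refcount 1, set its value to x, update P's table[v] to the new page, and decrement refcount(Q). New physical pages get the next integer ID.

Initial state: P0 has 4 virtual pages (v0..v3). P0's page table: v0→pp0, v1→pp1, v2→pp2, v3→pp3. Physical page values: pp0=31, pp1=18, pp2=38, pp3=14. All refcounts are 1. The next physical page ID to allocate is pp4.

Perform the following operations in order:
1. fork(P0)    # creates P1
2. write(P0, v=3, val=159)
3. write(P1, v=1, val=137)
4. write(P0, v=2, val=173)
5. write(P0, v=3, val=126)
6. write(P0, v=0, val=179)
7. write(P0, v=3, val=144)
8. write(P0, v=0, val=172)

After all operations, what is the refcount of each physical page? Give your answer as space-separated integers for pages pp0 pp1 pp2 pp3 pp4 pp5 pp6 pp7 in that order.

Answer: 1 1 1 1 1 1 1 1

Derivation:
Op 1: fork(P0) -> P1. 4 ppages; refcounts: pp0:2 pp1:2 pp2:2 pp3:2
Op 2: write(P0, v3, 159). refcount(pp3)=2>1 -> COPY to pp4. 5 ppages; refcounts: pp0:2 pp1:2 pp2:2 pp3:1 pp4:1
Op 3: write(P1, v1, 137). refcount(pp1)=2>1 -> COPY to pp5. 6 ppages; refcounts: pp0:2 pp1:1 pp2:2 pp3:1 pp4:1 pp5:1
Op 4: write(P0, v2, 173). refcount(pp2)=2>1 -> COPY to pp6. 7 ppages; refcounts: pp0:2 pp1:1 pp2:1 pp3:1 pp4:1 pp5:1 pp6:1
Op 5: write(P0, v3, 126). refcount(pp4)=1 -> write in place. 7 ppages; refcounts: pp0:2 pp1:1 pp2:1 pp3:1 pp4:1 pp5:1 pp6:1
Op 6: write(P0, v0, 179). refcount(pp0)=2>1 -> COPY to pp7. 8 ppages; refcounts: pp0:1 pp1:1 pp2:1 pp3:1 pp4:1 pp5:1 pp6:1 pp7:1
Op 7: write(P0, v3, 144). refcount(pp4)=1 -> write in place. 8 ppages; refcounts: pp0:1 pp1:1 pp2:1 pp3:1 pp4:1 pp5:1 pp6:1 pp7:1
Op 8: write(P0, v0, 172). refcount(pp7)=1 -> write in place. 8 ppages; refcounts: pp0:1 pp1:1 pp2:1 pp3:1 pp4:1 pp5:1 pp6:1 pp7:1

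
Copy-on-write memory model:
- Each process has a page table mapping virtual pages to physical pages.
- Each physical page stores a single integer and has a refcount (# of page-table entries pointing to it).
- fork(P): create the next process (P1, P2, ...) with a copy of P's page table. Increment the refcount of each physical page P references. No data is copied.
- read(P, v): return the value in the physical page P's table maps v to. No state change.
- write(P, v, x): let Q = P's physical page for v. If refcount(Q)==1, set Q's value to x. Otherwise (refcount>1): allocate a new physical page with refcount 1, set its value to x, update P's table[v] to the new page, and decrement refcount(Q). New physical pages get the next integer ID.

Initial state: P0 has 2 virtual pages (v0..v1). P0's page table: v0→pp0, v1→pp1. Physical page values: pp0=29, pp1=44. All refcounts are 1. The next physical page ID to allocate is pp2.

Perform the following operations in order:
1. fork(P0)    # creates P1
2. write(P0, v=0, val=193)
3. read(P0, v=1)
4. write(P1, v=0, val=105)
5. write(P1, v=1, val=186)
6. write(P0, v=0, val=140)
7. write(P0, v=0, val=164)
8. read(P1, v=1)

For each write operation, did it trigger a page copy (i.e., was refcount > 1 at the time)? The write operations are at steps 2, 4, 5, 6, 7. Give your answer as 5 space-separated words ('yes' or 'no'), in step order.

Op 1: fork(P0) -> P1. 2 ppages; refcounts: pp0:2 pp1:2
Op 2: write(P0, v0, 193). refcount(pp0)=2>1 -> COPY to pp2. 3 ppages; refcounts: pp0:1 pp1:2 pp2:1
Op 3: read(P0, v1) -> 44. No state change.
Op 4: write(P1, v0, 105). refcount(pp0)=1 -> write in place. 3 ppages; refcounts: pp0:1 pp1:2 pp2:1
Op 5: write(P1, v1, 186). refcount(pp1)=2>1 -> COPY to pp3. 4 ppages; refcounts: pp0:1 pp1:1 pp2:1 pp3:1
Op 6: write(P0, v0, 140). refcount(pp2)=1 -> write in place. 4 ppages; refcounts: pp0:1 pp1:1 pp2:1 pp3:1
Op 7: write(P0, v0, 164). refcount(pp2)=1 -> write in place. 4 ppages; refcounts: pp0:1 pp1:1 pp2:1 pp3:1
Op 8: read(P1, v1) -> 186. No state change.

yes no yes no no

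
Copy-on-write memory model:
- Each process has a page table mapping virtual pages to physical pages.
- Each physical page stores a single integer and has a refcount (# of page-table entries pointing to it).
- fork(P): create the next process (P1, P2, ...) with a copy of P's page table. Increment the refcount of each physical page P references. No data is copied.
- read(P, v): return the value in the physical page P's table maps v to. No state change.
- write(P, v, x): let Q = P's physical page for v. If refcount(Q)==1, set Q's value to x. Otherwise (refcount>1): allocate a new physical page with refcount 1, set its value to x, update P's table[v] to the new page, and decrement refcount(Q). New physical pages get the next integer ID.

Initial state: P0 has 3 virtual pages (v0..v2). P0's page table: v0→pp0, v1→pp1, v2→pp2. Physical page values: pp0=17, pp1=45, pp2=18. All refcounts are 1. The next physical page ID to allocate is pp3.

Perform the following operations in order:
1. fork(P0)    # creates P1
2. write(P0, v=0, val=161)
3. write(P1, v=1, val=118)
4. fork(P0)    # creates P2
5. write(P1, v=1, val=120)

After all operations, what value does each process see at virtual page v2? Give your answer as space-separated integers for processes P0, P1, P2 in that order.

Op 1: fork(P0) -> P1. 3 ppages; refcounts: pp0:2 pp1:2 pp2:2
Op 2: write(P0, v0, 161). refcount(pp0)=2>1 -> COPY to pp3. 4 ppages; refcounts: pp0:1 pp1:2 pp2:2 pp3:1
Op 3: write(P1, v1, 118). refcount(pp1)=2>1 -> COPY to pp4. 5 ppages; refcounts: pp0:1 pp1:1 pp2:2 pp3:1 pp4:1
Op 4: fork(P0) -> P2. 5 ppages; refcounts: pp0:1 pp1:2 pp2:3 pp3:2 pp4:1
Op 5: write(P1, v1, 120). refcount(pp4)=1 -> write in place. 5 ppages; refcounts: pp0:1 pp1:2 pp2:3 pp3:2 pp4:1
P0: v2 -> pp2 = 18
P1: v2 -> pp2 = 18
P2: v2 -> pp2 = 18

Answer: 18 18 18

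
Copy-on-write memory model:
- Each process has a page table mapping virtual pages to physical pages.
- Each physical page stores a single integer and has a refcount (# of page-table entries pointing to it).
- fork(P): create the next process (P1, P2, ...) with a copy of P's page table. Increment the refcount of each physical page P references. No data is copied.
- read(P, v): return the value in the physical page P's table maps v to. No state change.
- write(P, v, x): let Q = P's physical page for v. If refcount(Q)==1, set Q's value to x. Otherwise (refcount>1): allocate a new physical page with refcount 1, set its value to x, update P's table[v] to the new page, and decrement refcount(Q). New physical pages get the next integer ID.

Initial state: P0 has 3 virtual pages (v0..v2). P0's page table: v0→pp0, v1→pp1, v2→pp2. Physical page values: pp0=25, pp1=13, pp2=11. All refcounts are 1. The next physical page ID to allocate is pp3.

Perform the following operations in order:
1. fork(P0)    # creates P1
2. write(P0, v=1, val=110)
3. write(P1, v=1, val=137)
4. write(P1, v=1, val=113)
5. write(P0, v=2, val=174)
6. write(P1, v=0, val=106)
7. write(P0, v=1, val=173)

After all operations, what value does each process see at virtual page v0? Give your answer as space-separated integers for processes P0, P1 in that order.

Answer: 25 106

Derivation:
Op 1: fork(P0) -> P1. 3 ppages; refcounts: pp0:2 pp1:2 pp2:2
Op 2: write(P0, v1, 110). refcount(pp1)=2>1 -> COPY to pp3. 4 ppages; refcounts: pp0:2 pp1:1 pp2:2 pp3:1
Op 3: write(P1, v1, 137). refcount(pp1)=1 -> write in place. 4 ppages; refcounts: pp0:2 pp1:1 pp2:2 pp3:1
Op 4: write(P1, v1, 113). refcount(pp1)=1 -> write in place. 4 ppages; refcounts: pp0:2 pp1:1 pp2:2 pp3:1
Op 5: write(P0, v2, 174). refcount(pp2)=2>1 -> COPY to pp4. 5 ppages; refcounts: pp0:2 pp1:1 pp2:1 pp3:1 pp4:1
Op 6: write(P1, v0, 106). refcount(pp0)=2>1 -> COPY to pp5. 6 ppages; refcounts: pp0:1 pp1:1 pp2:1 pp3:1 pp4:1 pp5:1
Op 7: write(P0, v1, 173). refcount(pp3)=1 -> write in place. 6 ppages; refcounts: pp0:1 pp1:1 pp2:1 pp3:1 pp4:1 pp5:1
P0: v0 -> pp0 = 25
P1: v0 -> pp5 = 106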